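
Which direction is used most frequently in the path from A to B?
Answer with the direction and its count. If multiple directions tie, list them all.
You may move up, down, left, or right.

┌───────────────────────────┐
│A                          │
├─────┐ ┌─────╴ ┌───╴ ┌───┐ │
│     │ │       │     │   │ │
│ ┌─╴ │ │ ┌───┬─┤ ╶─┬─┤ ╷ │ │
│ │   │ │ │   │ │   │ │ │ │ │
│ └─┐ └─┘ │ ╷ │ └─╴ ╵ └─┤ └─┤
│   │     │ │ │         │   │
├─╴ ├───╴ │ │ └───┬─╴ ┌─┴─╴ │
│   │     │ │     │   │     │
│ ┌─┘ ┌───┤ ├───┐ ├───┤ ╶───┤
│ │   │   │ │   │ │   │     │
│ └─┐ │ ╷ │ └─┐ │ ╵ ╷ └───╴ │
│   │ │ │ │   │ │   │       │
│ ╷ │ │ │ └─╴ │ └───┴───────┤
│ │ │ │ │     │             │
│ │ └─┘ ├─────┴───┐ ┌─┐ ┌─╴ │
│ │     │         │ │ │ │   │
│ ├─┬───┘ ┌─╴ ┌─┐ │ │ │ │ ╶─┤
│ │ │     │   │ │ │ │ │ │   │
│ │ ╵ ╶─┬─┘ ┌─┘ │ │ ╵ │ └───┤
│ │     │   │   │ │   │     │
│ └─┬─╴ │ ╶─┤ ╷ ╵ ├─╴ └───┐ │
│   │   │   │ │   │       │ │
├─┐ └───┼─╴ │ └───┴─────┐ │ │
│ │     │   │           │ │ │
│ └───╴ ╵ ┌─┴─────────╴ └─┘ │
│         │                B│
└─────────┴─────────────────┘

Directions: right, right, right, right, right, right, right, down, left, left, left, down, down, left, left, up, up, left, left, down, down, right, down, left, down, down, down, down, down, down, down, right, down, right, right, down, right, up, right, up, left, up, right, up, right, up, right, right, down, down, down, left, up, left, down, down, right, right, right, right, right, down, right, right
Counts: {'right': 24, 'down': 21, 'left': 11, 'up': 8}
Most common: right (24 times)

Solution:

┌───────────────────────────┐
│A → → → → → → ↓            │
├─────┐ ┌─────╴ ┌───╴ ┌───┐ │
│↓ ← ↰│ │↓ ← ← ↲│     │   │ │
│ ┌─╴ │ │ ┌───┬─┤ ╶─┬─┤ ╷ │ │
│↓│  ↑│ │↓│   │ │   │ │ │ │ │
│ └─┐ └─┘ │ ╷ │ └─╴ ╵ └─┤ └─┤
│↳ ↓│↑ ← ↲│ │ │         │   │
├─╴ ├───╴ │ │ └───┬─╴ ┌─┴─╴ │
│↓ ↲│     │ │     │   │     │
│ ┌─┘ ┌───┤ ├───┐ ├───┤ ╶───┤
│↓│   │   │ │   │ │   │     │
│ └─┐ │ ╷ │ └─┐ │ ╵ ╷ └───╴ │
│↓  │ │ │ │   │ │   │       │
│ ╷ │ │ │ └─╴ │ └───┴───────┤
│↓│ │ │ │     │             │
│ │ └─┘ ├─────┴───┐ ┌─┐ ┌─╴ │
│↓│     │    ↱ → ↓│ │ │ │   │
│ ├─┬───┘ ┌─╴ ┌─┐ │ │ │ │ ╶─┤
│↓│ │     │↱ ↑│ │↓│ │ │ │   │
│ │ ╵ ╶─┬─┘ ┌─┘ │ │ ╵ │ └───┤
│↓│     │↱ ↑│↓ ↰│↓│   │     │
│ └─┬─╴ │ ╶─┤ ╷ ╵ ├─╴ └───┐ │
│↳ ↓│   │↑ ↰│↓│↑ ↲│       │ │
├─┐ └───┼─╴ │ └───┴─────┐ │ │
│ │↳ → ↓│↱ ↑│↳ → → → → ↓│ │ │
│ └───╴ ╵ ┌─┴─────────╴ └─┘ │
│      ↳ ↑│            ↳ → B│
└─────────┴─────────────────┘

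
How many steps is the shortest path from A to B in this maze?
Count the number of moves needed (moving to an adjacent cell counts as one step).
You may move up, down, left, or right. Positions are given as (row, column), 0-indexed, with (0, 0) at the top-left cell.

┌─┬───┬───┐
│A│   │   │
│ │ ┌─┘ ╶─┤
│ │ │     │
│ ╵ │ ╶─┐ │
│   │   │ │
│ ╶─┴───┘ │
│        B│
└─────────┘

Using BFS to find shortest path:
Start: (0, 0), End: (3, 4)
Path found:
(0,0) → (1,0) → (2,0) → (3,0) → (3,1) → (3,2) → (3,3) → (3,4)
Number of steps: 7

Solution:

┌─┬───┬───┐
│A│   │   │
│ │ ┌─┘ ╶─┤
│↓│ │     │
│ ╵ │ ╶─┐ │
│↓  │   │ │
│ ╶─┴───┘ │
│↳ → → → B│
└─────────┘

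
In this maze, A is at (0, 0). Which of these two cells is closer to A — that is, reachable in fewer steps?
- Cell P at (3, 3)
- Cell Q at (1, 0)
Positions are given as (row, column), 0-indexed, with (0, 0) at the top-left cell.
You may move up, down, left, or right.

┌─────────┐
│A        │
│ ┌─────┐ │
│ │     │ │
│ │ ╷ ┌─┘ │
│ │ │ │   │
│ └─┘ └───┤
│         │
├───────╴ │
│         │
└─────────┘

Shortest path A → P at (3, 3): 6 steps
Shortest path A → Q at (1, 0): 1 steps

Q is closer (1 steps vs 6 steps).

Path to P:

┌─────────┐
│A        │
│ ┌─────┐ │
│↓│     │ │
│ │ ╷ ┌─┘ │
│↓│ │ │   │
│ └─┘ └───┤
│↳ → → P  │
├───────╴ │
│         │
└─────────┘

Path to Q:

┌─────────┐
│A        │
│ ┌─────┐ │
│Q│     │ │
│ │ ╷ ┌─┘ │
│ │ │ │   │
│ └─┘ └───┤
│         │
├───────╴ │
│         │
└─────────┘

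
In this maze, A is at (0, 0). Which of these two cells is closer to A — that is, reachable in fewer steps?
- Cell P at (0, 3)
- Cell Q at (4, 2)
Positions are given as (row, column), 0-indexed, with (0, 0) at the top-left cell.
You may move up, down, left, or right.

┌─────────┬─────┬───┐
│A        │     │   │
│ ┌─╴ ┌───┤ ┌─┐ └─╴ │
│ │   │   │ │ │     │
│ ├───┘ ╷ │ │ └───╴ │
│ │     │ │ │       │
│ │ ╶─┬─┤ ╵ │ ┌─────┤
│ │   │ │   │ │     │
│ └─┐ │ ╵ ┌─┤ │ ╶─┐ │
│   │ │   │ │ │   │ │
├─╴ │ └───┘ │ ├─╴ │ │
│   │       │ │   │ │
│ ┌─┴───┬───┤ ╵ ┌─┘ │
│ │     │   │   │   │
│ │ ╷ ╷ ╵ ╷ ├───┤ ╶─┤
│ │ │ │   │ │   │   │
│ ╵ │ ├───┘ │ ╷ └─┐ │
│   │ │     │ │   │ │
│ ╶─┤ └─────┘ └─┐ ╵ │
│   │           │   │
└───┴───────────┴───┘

Shortest path A → P at (0, 3): 3 steps
Shortest path A → Q at (4, 2): 70 steps

P is closer (3 steps vs 70 steps).

Path to P:

┌─────────┬─────┬───┐
│A → → P  │     │   │
│ ┌─╴ ┌───┤ ┌─┐ └─╴ │
│ │   │   │ │ │     │
│ ├───┘ ╷ │ │ └───╴ │
│ │     │ │ │       │
│ │ ╶─┬─┤ ╵ │ ┌─────┤
│ │   │ │   │ │     │
│ └─┐ │ ╵ ┌─┤ │ ╶─┐ │
│   │ │   │ │ │   │ │
├─╴ │ └───┘ │ ├─╴ │ │
│   │       │ │   │ │
│ ┌─┴───┬───┤ ╵ ┌─┘ │
│ │     │   │   │   │
│ │ ╷ ╷ ╵ ╷ ├───┤ ╶─┤
│ │ │ │   │ │   │   │
│ ╵ │ ├───┘ │ ╷ └─┐ │
│   │ │     │ │   │ │
│ ╶─┤ └─────┘ └─┐ ╵ │
│   │           │   │
└───┴───────────┴───┘

Path to Q:

┌─────────┬─────┬───┐
│A        │↓ ← ↰│   │
│ ┌─╴ ┌───┤ ┌─┐ └─╴ │
│↓│   │↓ ↰│↓│ │↑ ← ↰│
│ ├───┘ ╷ │ │ └───╴ │
│↓│↓ ← ↲│↑│↓│↱ → → ↑│
│ │ ╶─┬─┤ ╵ │ ┌─────┤
│↓│↳ ↓│ │↑ ↲│↑│↓ ← ↰│
│ └─┐ │ ╵ ┌─┤ │ ╶─┐ │
│↳ ↓│Q│   │ │↑│↳ ↓│↑│
├─╴ │ └───┘ │ ├─╴ │ │
│↓ ↲│       │↑│↓ ↲│↑│
│ ┌─┴───┬───┤ ╵ ┌─┘ │
│↓│↱ ↓  │   │↑ ↲│↱ ↑│
│ │ ╷ ╷ ╵ ╷ ├───┤ ╶─┤
│↓│↑│↓│   │ │↱ ↓│↑ ↰│
│ ╵ │ ├───┘ │ ╷ └─┐ │
│↳ ↑│↓│     │↑│↳ ↓│↑│
│ ╶─┤ └─────┘ └─┐ ╵ │
│   │↳ → → → ↑  │↳ ↑│
└───┴───────────┴───┘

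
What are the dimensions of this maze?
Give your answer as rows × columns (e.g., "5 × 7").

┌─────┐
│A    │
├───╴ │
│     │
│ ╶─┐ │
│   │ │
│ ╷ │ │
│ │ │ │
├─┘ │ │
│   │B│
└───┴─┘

Counting the maze dimensions:
Rows (vertical): 5
Columns (horizontal): 3
Dimensions: 5 × 3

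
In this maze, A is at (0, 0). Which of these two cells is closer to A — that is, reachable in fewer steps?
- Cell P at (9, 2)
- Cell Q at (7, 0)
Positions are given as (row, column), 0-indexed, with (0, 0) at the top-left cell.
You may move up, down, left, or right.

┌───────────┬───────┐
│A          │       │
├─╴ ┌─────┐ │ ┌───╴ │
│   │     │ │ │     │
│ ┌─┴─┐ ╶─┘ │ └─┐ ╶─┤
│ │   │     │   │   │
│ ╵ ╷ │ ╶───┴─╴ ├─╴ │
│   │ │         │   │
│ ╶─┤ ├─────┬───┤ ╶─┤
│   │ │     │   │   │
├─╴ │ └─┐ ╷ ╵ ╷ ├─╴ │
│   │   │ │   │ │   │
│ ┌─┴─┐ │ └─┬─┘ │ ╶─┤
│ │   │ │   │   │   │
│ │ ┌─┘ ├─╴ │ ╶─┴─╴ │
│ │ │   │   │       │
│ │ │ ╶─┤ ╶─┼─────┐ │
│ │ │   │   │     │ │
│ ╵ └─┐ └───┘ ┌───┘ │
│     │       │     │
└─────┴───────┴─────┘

Shortest path A → P at (9, 2): 15 steps
Shortest path A → Q at (7, 0): 11 steps

Q is closer (11 steps vs 15 steps).

Path to P:

┌───────────┬───────┐
│A ↓        │       │
├─╴ ┌─────┐ │ ┌───╴ │
│↓ ↲│     │ │ │     │
│ ┌─┴─┐ ╶─┘ │ └─┐ ╶─┤
│↓│   │     │   │   │
│ ╵ ╷ │ ╶───┴─╴ ├─╴ │
│↓  │ │         │   │
│ ╶─┤ ├─────┬───┤ ╶─┤
│↳ ↓│ │     │   │   │
├─╴ │ └─┐ ╷ ╵ ╷ ├─╴ │
│↓ ↲│   │ │   │ │   │
│ ┌─┴─┐ │ └─┬─┘ │ ╶─┤
│↓│   │ │   │   │   │
│ │ ┌─┘ ├─╴ │ ╶─┴─╴ │
│↓│ │   │   │       │
│ │ │ ╶─┤ ╶─┼─────┐ │
│↓│ │   │   │     │ │
│ ╵ └─┐ └───┘ ┌───┘ │
│↳ → P│       │     │
└─────┴───────┴─────┘

Path to Q:

┌───────────┬───────┐
│A ↓        │       │
├─╴ ┌─────┐ │ ┌───╴ │
│↓ ↲│     │ │ │     │
│ ┌─┴─┐ ╶─┘ │ └─┐ ╶─┤
│↓│   │     │   │   │
│ ╵ ╷ │ ╶───┴─╴ ├─╴ │
│↓  │ │         │   │
│ ╶─┤ ├─────┬───┤ ╶─┤
│↳ ↓│ │     │   │   │
├─╴ │ └─┐ ╷ ╵ ╷ ├─╴ │
│↓ ↲│   │ │   │ │   │
│ ┌─┴─┐ │ └─┬─┘ │ ╶─┤
│↓│   │ │   │   │   │
│ │ ┌─┘ ├─╴ │ ╶─┴─╴ │
│Q│ │   │   │       │
│ │ │ ╶─┤ ╶─┼─────┐ │
│ │ │   │   │     │ │
│ ╵ └─┐ └───┘ ┌───┘ │
│     │       │     │
└─────┴───────┴─────┘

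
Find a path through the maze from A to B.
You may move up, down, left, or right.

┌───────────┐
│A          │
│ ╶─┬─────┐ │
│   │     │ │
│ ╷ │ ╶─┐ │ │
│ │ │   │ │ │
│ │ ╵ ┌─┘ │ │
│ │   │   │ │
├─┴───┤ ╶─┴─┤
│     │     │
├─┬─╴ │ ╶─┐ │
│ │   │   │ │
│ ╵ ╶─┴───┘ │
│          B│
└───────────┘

Finding the shortest path through the maze:
Path length: 17 steps
Directions: down → right → down → down → right → up → up → right → right → down → down → left → down → right → right → down → down

Solution:

┌───────────┐
│A          │
│ ╶─┬─────┐ │
│↳ ↓│↱ → ↓│ │
│ ╷ │ ╶─┐ │ │
│ │↓│↑  │↓│ │
│ │ ╵ ┌─┘ │ │
│ │↳ ↑│↓ ↲│ │
├─┴───┤ ╶─┴─┤
│     │↳ → ↓│
├─┬─╴ │ ╶─┐ │
│ │   │   │↓│
│ ╵ ╶─┴───┘ │
│          B│
└───────────┘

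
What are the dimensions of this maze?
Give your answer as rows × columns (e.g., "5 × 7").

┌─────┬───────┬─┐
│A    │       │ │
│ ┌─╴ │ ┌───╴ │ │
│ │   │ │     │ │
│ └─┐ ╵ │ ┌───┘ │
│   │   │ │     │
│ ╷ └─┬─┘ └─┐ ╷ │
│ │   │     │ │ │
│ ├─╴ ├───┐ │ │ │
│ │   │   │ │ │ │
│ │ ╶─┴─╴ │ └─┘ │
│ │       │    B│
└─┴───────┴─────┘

Counting the maze dimensions:
Rows (vertical): 6
Columns (horizontal): 8
Dimensions: 6 × 8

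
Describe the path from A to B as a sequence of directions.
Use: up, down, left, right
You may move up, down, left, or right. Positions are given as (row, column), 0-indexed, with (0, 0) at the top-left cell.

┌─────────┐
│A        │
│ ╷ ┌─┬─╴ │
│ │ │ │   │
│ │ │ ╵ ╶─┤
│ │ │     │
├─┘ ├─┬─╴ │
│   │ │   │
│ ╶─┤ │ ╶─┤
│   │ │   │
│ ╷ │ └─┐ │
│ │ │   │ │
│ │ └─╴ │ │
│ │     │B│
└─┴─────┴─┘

Finding the path and converting it to directions:
Path through cells: (0,0) → (0,1) → (0,2) → (0,3) → (0,4) → (1,4) → (1,3) → (2,3) → (2,4) → (3,4) → (3,3) → (4,3) → (4,4) → (5,4) → (6,4)
Directions: right, right, right, right, down, left, down, right, down, left, down, right, down, down

Solution:

┌─────────┐
│A → → → ↓│
│ ╷ ┌─┬─╴ │
│ │ │ │↓ ↲│
│ │ │ ╵ ╶─┤
│ │ │  ↳ ↓│
├─┘ ├─┬─╴ │
│   │ │↓ ↲│
│ ╶─┤ │ ╶─┤
│   │ │↳ ↓│
│ ╷ │ └─┐ │
│ │ │   │↓│
│ │ └─╴ │ │
│ │     │B│
└─┴─────┴─┘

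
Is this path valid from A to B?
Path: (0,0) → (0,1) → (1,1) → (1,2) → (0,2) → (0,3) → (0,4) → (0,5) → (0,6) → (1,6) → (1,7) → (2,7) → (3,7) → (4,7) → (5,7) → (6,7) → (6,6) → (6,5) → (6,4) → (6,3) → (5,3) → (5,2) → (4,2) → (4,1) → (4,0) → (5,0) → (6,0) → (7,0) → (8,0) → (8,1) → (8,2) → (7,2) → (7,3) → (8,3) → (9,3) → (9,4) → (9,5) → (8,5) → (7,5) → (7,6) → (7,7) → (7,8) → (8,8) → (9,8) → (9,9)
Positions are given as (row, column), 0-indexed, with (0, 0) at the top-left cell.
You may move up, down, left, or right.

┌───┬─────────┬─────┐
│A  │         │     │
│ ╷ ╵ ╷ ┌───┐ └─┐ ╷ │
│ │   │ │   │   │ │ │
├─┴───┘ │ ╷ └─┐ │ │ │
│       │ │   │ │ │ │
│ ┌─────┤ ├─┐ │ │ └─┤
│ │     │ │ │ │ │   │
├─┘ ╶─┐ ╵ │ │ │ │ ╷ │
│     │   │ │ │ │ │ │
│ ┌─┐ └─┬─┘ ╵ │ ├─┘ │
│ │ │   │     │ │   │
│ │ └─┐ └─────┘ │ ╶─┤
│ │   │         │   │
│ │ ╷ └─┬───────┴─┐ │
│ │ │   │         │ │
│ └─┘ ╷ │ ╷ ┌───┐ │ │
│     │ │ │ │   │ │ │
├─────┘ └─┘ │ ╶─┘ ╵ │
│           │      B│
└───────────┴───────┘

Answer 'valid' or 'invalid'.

Checking path validity:
Result: All consecutive moves are passable.

valid

Correct solution:

┌───┬─────────┬─────┐
│A ↓│↱ → → → ↓│     │
│ ╷ ╵ ╷ ┌───┐ └─┐ ╷ │
│ │↳ ↑│ │   │↳ ↓│ │ │
├─┴───┘ │ ╷ └─┐ │ │ │
│       │ │   │↓│ │ │
│ ┌─────┤ ├─┐ │ │ └─┤
│ │     │ │ │ │↓│   │
├─┘ ╶─┐ ╵ │ │ │ │ ╷ │
│↓ ← ↰│   │ │ │↓│ │ │
│ ┌─┐ └─┬─┘ ╵ │ ├─┘ │
│↓│ │↑ ↰│     │↓│   │
│ │ └─┐ └─────┘ │ ╶─┤
│↓│   │↑ ← ← ← ↲│   │
│ │ ╷ └─┬───────┴─┐ │
│↓│ │↱ ↓│  ↱ → → ↓│ │
│ └─┘ ╷ │ ╷ ┌───┐ │ │
│↳ → ↑│↓│ │↑│   │↓│ │
├─────┘ └─┘ │ ╶─┘ ╵ │
│      ↳ → ↑│    ↳ B│
└───────────┴───────┘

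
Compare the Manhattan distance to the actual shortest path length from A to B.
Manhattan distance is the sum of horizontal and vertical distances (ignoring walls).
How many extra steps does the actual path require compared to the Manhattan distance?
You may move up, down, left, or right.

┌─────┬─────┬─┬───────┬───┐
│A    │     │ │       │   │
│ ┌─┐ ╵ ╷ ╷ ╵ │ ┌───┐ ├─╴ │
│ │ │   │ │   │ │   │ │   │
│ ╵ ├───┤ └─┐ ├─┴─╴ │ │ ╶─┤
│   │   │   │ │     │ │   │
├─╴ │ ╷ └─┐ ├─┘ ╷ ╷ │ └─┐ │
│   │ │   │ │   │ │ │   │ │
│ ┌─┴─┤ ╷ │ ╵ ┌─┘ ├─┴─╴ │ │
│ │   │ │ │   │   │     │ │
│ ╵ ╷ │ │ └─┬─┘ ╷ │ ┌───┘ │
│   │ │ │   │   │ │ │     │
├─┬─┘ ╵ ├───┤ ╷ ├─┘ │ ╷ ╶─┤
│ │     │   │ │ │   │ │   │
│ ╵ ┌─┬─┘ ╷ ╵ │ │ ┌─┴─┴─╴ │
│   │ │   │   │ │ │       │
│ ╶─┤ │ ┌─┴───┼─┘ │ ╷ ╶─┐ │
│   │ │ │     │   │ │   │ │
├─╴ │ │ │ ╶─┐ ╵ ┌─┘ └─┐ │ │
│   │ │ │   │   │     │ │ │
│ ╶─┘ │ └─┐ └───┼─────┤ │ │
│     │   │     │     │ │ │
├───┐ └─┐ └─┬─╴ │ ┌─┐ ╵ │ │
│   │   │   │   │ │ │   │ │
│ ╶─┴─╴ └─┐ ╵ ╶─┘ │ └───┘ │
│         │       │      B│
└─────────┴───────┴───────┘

Manhattan distance: |12 - 0| + |12 - 0| = 24
Actual path length: 56
Extra steps: 56 - 24 = 32

Solution:

┌─────┬─────┬─┬───────┬───┐
│A → ↓│↱ ↓  │ │       │   │
│ ┌─┐ ╵ ╷ ╷ ╵ │ ┌───┐ ├─╴ │
│ │ │↳ ↑│↓│   │ │   │ │   │
│ ╵ ├───┤ └─┐ ├─┴─╴ │ │ ╶─┤
│   │   │↳ ↓│ │↱ ↓  │ │   │
├─╴ │ ╷ └─┐ ├─┘ ╷ ╷ │ └─┐ │
│   │ │   │↓│↱ ↑│↓│ │   │ │
│ ┌─┴─┤ ╷ │ ╵ ┌─┘ ├─┴─╴ │ │
│ │   │ │ │↳ ↑│↓ ↲│     │ │
│ ╵ ╷ │ │ └─┬─┘ ╷ │ ┌───┘ │
│   │ │ │   │↓ ↲│ │ │     │
├─┬─┘ ╵ ├───┤ ╷ ├─┘ │ ╷ ╶─┤
│ │     │↓ ↰│↓│ │   │ │   │
│ ╵ ┌─┬─┘ ╷ ╵ │ │ ┌─┴─┴─╴ │
│   │ │↓ ↲│↑ ↲│ │ │  ↱ → ↓│
│ ╶─┤ │ ┌─┴───┼─┘ │ ╷ ╶─┐ │
│   │ │↓│     │   │ │↑ ↰│↓│
├─╴ │ │ │ ╶─┐ ╵ ┌─┘ └─┐ │ │
│   │ │↓│   │   │     │↑│↓│
│ ╶─┘ │ └─┐ └───┼─────┤ │ │
│     │↳ ↓│     │↱ → ↓│↑│↓│
├───┐ └─┐ └─┬─╴ │ ┌─┐ ╵ │ │
│   │   │↳ ↓│   │↑│ │↳ ↑│↓│
│ ╶─┴─╴ └─┐ ╵ ╶─┘ │ └───┘ │
│         │↳ → → ↑│      B│
└─────────┴───────┴───────┘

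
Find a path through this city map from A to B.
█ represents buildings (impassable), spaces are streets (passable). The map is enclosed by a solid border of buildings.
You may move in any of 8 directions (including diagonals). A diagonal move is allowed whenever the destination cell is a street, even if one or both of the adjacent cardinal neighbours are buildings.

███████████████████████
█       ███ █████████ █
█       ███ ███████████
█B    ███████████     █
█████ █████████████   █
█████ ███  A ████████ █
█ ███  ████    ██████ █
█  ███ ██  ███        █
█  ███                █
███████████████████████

Finding the shortest path from A to B:
Movement: 8-directional
Path length: 13 steps
Directions: down → down-left → left → down-left → left → up-left → up → up-left → up → up-left → left → left → left

Solution:

███████████████████████
█       ███ █████████ █
█       ███ ███████████
█B←←← ███████████     █
█████↖█████████████   █
█████↑███  A ████████ █
█ ███ ↖████↙   ██████ █
█  ███↑██↙←███        █
█  ███ ↖←             █
███████████████████████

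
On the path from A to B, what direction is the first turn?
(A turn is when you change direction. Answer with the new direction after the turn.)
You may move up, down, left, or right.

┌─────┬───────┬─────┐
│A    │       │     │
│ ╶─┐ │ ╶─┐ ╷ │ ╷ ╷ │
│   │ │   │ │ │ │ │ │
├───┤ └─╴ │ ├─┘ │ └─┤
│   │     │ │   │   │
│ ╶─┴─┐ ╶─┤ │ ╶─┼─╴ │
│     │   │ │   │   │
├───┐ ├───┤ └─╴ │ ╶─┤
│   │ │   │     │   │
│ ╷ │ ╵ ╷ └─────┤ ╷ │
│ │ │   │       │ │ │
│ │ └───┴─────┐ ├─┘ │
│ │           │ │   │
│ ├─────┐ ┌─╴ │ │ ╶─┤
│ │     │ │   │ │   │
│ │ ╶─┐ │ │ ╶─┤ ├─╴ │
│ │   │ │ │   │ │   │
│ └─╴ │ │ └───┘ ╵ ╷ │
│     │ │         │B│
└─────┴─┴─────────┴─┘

Directions: right, right, down, down, right, right, up, left, up, right, right, down, down, down, down, right, right, up, left, up, right, up, up, right, down, down, right, down, left, down, right, down, down, left, down, right, down, down
First turn direction: down

Solution:

┌─────┬───────┬─────┐
│A → ↓│↱ → ↓  │↱ ↓  │
│ ╶─┐ │ ╶─┐ ╷ │ ╷ ╷ │
│   │↓│↑ ↰│↓│ │↑│↓│ │
├───┤ └─╴ │ ├─┘ │ └─┤
│   │↳ → ↑│↓│↱ ↑│↳ ↓│
│ ╶─┴─┐ ╶─┤ │ ╶─┼─╴ │
│     │   │↓│↑ ↰│↓ ↲│
├───┐ ├───┤ └─╴ │ ╶─┤
│   │ │   │↳ → ↑│↳ ↓│
│ ╷ │ ╵ ╷ └─────┤ ╷ │
│ │ │   │       │ │↓│
│ │ └───┴─────┐ ├─┘ │
│ │           │ │↓ ↲│
│ ├─────┐ ┌─╴ │ │ ╶─┤
│ │     │ │   │ │↳ ↓│
│ │ ╶─┐ │ │ ╶─┤ ├─╴ │
│ │   │ │ │   │ │  ↓│
│ └─╴ │ │ └───┘ ╵ ╷ │
│     │ │         │B│
└─────┴─┴─────────┴─┘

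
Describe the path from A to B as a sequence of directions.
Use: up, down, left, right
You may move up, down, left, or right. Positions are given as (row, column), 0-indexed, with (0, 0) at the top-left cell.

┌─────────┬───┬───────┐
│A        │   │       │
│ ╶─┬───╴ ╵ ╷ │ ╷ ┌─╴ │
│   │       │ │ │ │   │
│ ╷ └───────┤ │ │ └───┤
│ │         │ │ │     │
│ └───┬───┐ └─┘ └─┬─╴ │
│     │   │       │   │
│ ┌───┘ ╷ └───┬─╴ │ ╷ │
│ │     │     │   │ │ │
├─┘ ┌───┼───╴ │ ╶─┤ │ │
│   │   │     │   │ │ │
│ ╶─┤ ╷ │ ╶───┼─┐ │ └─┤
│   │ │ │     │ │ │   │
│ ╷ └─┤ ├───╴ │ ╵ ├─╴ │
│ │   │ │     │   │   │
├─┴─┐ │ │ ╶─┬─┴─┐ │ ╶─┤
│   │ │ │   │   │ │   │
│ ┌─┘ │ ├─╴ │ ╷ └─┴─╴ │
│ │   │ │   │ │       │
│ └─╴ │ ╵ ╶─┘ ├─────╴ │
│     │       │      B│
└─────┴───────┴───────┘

Finding the path and converting it to directions:
Path through cells: (0,0) → (1,0) → (1,1) → (2,1) → (2,2) → (2,3) → (2,4) → (2,5) → (3,5) → (3,6) → (3,7) → (2,7) → (1,7) → (0,7) → (0,8) → (1,8) → (2,8) → (2,9) → (2,10) → (3,10) → (3,9) → (4,9) → (5,9) → (6,9) → (6,10) → (7,10) → (7,9) → (8,9) → (8,10) → (9,10) → (10,10)
Directions: down, right, down, right, right, right, right, down, right, right, up, up, up, right, down, down, right, right, down, left, down, down, down, right, down, left, down, right, down, down

Solution:

┌─────────┬───┬───────┐
│A        │   │↱ ↓    │
│ ╶─┬───╴ ╵ ╷ │ ╷ ┌─╴ │
│↳ ↓│       │ │↑│↓│   │
│ ╷ └───────┤ │ │ └───┤
│ │↳ → → → ↓│ │↑│↳ → ↓│
│ └───┬───┐ └─┘ └─┬─╴ │
│     │   │↳ → ↑  │↓ ↲│
│ ┌───┘ ╷ └───┬─╴ │ ╷ │
│ │     │     │   │↓│ │
├─┘ ┌───┼───╴ │ ╶─┤ │ │
│   │   │     │   │↓│ │
│ ╶─┤ ╷ │ ╶───┼─┐ │ └─┤
│   │ │ │     │ │ │↳ ↓│
│ ╷ └─┤ ├───╴ │ ╵ ├─╴ │
│ │   │ │     │   │↓ ↲│
├─┴─┐ │ │ ╶─┬─┴─┐ │ ╶─┤
│   │ │ │   │   │ │↳ ↓│
│ ┌─┘ │ ├─╴ │ ╷ └─┴─╴ │
│ │   │ │   │ │      ↓│
│ └─╴ │ ╵ ╶─┘ ├─────╴ │
│     │       │      B│
└─────┴───────┴───────┘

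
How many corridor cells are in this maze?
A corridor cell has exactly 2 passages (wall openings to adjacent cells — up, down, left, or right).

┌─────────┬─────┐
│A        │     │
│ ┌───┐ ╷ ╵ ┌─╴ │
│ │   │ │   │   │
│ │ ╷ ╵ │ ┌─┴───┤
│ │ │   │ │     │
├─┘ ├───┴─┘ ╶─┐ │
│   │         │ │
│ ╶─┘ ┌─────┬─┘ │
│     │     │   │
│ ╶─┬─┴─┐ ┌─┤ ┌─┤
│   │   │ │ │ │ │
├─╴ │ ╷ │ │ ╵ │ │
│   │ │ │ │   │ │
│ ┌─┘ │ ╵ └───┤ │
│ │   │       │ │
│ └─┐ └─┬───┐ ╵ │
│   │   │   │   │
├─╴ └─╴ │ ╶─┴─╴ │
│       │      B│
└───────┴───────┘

Counting cells with exactly 2 passages:
Total corridor cells: 60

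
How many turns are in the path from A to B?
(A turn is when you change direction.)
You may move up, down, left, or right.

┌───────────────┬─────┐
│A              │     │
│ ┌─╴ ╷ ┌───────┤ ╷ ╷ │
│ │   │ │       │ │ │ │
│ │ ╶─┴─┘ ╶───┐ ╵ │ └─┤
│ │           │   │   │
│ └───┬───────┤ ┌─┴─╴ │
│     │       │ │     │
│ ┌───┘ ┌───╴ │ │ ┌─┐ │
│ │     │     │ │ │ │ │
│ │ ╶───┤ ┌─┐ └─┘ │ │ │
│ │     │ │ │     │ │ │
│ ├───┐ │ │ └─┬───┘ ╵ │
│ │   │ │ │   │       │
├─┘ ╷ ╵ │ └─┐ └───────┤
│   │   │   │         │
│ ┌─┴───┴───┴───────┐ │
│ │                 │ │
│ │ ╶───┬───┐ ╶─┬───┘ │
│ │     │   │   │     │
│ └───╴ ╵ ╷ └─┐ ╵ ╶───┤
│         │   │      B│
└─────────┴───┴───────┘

Directions: right, right, down, left, down, right, right, right, up, right, right, right, down, right, up, up, right, down, down, right, down, left, left, down, down, left, left, up, up, left, left, left, down, left, left, down, right, right, down, down, left, up, left, down, left, down, down, down, right, right, right, up, left, left, up, right, right, right, right, right, down, right, down, right, right, right
Number of turns: 38

Solution:

┌───────────────┬─────┐
│A → ↓          │↱ ↓  │
│ ┌─╴ ╷ ┌───────┤ ╷ ╷ │
│ │↓ ↲│ │↱ → → ↓│↑│↓│ │
│ │ ╶─┴─┘ ╶───┐ ╵ │ └─┤
│ │↳ → → ↑    │↳ ↑│↳ ↓│
│ └───┬───────┤ ┌─┴─╴ │
│     │↓ ← ← ↰│ │↓ ← ↲│
│ ┌───┘ ┌───╴ │ │ ┌─┐ │
│ │↓ ← ↲│    ↑│ │↓│ │ │
│ │ ╶───┤ ┌─┐ └─┘ │ │ │
│ │↳ → ↓│ │ │↑ ← ↲│ │ │
│ ├───┐ │ │ └─┬───┘ ╵ │
│ │↓ ↰│↓│ │   │       │
├─┘ ╷ ╵ │ └─┐ └───────┤
│↓ ↲│↑ ↲│   │         │
│ ┌─┴───┴───┴───────┐ │
│↓│↱ → → → → ↓      │ │
│ │ ╶───┬───┐ ╶─┬───┘ │
│↓│↑ ← ↰│   │↳ ↓│     │
│ └───╴ ╵ ╷ └─┐ ╵ ╶───┤
│↳ → → ↑  │   │↳ → → B│
└─────────┴───┴───────┘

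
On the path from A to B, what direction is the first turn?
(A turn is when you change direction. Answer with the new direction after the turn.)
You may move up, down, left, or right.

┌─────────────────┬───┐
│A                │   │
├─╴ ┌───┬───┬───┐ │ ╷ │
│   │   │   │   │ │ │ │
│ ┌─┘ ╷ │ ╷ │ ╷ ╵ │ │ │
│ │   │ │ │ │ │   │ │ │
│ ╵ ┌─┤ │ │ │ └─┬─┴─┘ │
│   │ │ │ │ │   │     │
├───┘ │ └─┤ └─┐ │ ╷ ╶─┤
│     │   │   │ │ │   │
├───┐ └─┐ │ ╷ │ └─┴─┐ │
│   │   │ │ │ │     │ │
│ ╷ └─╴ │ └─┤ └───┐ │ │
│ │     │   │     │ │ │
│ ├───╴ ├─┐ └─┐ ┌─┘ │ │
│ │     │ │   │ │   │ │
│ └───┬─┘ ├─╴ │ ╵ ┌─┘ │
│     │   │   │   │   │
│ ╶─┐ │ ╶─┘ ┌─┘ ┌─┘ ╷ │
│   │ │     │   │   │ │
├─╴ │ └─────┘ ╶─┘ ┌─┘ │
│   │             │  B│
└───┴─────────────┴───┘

Directions: right, right, right, right, right, right, right, right, down, down, left, up, left, down, down, right, down, down, right, right, down, down, left, down, left, down, left, down, right, right, up, right, up, right, down, down
First turn direction: down

Solution:

┌─────────────────┬───┐
│A → → → → → → → ↓│   │
├─╴ ┌───┬───┬───┐ │ ╷ │
│   │   │   │↓ ↰│↓│ │ │
│ ┌─┘ ╷ │ ╷ │ ╷ ╵ │ │ │
│ │   │ │ │ │↓│↑ ↲│ │ │
│ ╵ ┌─┤ │ │ │ └─┬─┴─┘ │
│   │ │ │ │ │↳ ↓│     │
├───┘ │ └─┤ └─┐ │ ╷ ╶─┤
│     │   │   │↓│ │   │
├───┐ └─┐ │ ╷ │ └─┴─┐ │
│   │   │ │ │ │↳ → ↓│ │
│ ╷ └─╴ │ └─┤ └───┐ │ │
│ │     │   │     │↓│ │
│ ├───╴ ├─┐ └─┐ ┌─┘ │ │
│ │     │ │   │ │↓ ↲│ │
│ └───┬─┘ ├─╴ │ ╵ ┌─┘ │
│     │   │   │↓ ↲│↱ ↓│
│ ╶─┐ │ ╶─┘ ┌─┘ ┌─┘ ╷ │
│   │ │     │↓ ↲│↱ ↑│↓│
├─╴ │ └─────┘ ╶─┘ ┌─┘ │
│   │        ↳ → ↑│  B│
└───┴─────────────┴───┘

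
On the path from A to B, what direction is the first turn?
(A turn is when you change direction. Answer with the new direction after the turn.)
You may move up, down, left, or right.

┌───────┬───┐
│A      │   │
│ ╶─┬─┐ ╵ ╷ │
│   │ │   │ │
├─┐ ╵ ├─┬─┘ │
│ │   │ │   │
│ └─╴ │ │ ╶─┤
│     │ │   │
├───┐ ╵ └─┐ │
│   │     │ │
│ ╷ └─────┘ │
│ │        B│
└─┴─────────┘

Directions: right, right, right, down, right, up, right, down, down, left, down, right, down, down
First turn direction: down

Solution:

┌───────┬───┐
│A → → ↓│↱ ↓│
│ ╶─┬─┐ ╵ ╷ │
│   │ │↳ ↑│↓│
├─┐ ╵ ├─┬─┘ │
│ │   │ │↓ ↲│
│ └─╴ │ │ ╶─┤
│     │ │↳ ↓│
├───┐ ╵ └─┐ │
│   │     │↓│
│ ╷ └─────┘ │
│ │        B│
└─┴─────────┘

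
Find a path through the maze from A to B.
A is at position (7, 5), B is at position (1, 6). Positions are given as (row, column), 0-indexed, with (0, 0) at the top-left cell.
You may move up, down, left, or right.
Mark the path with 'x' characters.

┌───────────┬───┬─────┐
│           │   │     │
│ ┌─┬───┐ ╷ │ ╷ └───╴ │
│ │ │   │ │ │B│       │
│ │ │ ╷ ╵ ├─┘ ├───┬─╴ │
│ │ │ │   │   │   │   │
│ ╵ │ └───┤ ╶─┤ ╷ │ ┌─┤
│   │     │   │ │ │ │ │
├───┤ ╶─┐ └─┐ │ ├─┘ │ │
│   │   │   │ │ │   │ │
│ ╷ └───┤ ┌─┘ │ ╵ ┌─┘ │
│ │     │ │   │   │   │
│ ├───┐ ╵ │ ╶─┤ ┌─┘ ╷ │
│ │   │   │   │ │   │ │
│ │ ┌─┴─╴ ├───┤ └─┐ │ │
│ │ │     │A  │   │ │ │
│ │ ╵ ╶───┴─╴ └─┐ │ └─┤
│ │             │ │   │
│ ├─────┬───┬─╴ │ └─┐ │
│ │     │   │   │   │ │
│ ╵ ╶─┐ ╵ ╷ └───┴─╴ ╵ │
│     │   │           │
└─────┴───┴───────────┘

Finding the shortest path from (7, 5) to (1, 6):
Path length: 55 steps
Directions: right → down → left → left → left → left → up → right → right → up → left → up → left → left → up → left → down → down → down → down → down → down → right → up → right → right → down → right → up → right → down → right → right → right → right → up → left → up → up → left → up → up → right → up → right → up → up → right → up → left → left → left → up → left → down

Solution:

┌───────────┬───┬─────┐
│           │x x│     │
│ ┌─┬───┐ ╷ │ ╷ └───╴ │
│ │ │   │ │ │B│x x x x│
│ │ │ ╷ ╵ ├─┘ ├───┬─╴ │
│ │ │ │   │   │   │x x│
│ ╵ │ └───┤ ╶─┤ ╷ │ ┌─┤
│   │     │   │ │ │x│ │
├───┤ ╶─┐ └─┐ │ ├─┘ │ │
│x x│   │   │ │ │x x│ │
│ ╷ └───┤ ┌─┘ │ ╵ ┌─┘ │
│x│x x x│ │   │x x│   │
│ ├───┐ ╵ │ ╶─┤ ┌─┘ ╷ │
│x│   │x x│   │x│   │ │
│ │ ┌─┴─╴ ├───┤ └─┐ │ │
│x│ │x x x│A x│x x│ │ │
│ │ ╵ ╶───┴─╴ └─┐ │ └─┤
│x│  x x x x x  │x│   │
│ ├─────┬───┬─╴ │ └─┐ │
│x│x x x│x x│   │x x│ │
│ ╵ ╶─┐ ╵ ╷ └───┴─╴ ╵ │
│x x  │x x│x x x x x  │
└─────┴───┴───────────┘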